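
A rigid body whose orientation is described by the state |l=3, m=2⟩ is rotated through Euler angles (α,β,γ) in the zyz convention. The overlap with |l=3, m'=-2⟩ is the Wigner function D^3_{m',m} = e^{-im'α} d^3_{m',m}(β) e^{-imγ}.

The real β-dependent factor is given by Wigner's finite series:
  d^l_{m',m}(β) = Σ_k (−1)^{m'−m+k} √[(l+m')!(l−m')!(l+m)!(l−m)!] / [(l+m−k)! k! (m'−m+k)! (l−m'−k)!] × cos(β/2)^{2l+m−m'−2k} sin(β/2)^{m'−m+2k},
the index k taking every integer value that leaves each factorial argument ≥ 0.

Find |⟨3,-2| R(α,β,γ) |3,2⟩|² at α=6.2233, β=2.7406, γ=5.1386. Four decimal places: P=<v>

Split into d^3_{-2,2}(β=2.7406) × two z-phases.
c=cos(2.7406/2)=0.199156, s=sin(2.7406/2)=0.979968; N=√[1·120·120·1]=120.000000
k∈{4,5} keeps every argument non-negative
  k=4: (−1)^0·120.0000/(24)·0.1992^2·0.9800^4 = +0.182895
  k=5: (−1)^1·120.0000/(120)·0.1992^0·0.9800^6 = -0.885668
d^3_{-2,2}(2.7406) = +0.182895 -0.885668 = -0.702773
|D^3_{-2,2}|² = |d^3_{-2,2}(β)|² = (-0.702773)² = 0.493889 (the z-rotation phases have unit modulus)

P=0.4939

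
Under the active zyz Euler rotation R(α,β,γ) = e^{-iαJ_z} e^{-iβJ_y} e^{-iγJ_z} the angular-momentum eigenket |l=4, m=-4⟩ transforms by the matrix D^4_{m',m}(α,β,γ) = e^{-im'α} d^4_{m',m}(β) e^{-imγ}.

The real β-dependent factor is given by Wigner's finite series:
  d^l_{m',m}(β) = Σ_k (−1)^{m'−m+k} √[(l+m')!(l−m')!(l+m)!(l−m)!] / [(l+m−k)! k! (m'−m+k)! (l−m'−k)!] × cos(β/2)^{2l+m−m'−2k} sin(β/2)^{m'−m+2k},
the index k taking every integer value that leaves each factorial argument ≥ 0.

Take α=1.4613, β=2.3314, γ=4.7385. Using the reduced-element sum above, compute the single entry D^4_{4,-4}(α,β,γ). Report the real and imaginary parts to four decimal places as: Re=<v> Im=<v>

Re=0.4360 Im=0.2628

D^4_{4,-4}(1.4613,2.3314,4.7385) = e^{-i·4·1.4613}·d^4_{4,-4}(2.3314)·e^{-i·-4·4.7385}. Compute d first:
With c≡cos(β/2)=0.394107 and s≡sin(β/2)=0.919064, N=[40320·1·1·40320]^{1/2}=40320.000000
The bounds max(0,m−m')=0 and min(l+m,l−m')=0 give 1 term
  k=0: (−1)^8·40320.0000/(40320)·0.3941^0·0.9191^8 = +0.509059
d^4_{4,-4}(2.3314) = +0.509059
Attach z-rotation phases: D = e^{-i(4)(1.4613)}·(+0.509059)·e^{-i(-4)(4.7385)} = +0.435987+0.262785i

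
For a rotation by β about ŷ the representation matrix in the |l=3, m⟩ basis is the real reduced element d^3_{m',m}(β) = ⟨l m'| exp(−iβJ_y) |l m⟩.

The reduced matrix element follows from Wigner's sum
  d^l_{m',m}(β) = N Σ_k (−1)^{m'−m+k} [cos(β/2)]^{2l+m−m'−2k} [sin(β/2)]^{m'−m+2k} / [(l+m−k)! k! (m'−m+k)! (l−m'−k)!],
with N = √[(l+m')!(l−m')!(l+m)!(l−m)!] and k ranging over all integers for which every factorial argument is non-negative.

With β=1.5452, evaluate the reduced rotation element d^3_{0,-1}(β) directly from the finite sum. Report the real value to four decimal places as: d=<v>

d=0.4315

d^3_{0,-1}(β=1.5452) via Wigner's sum:
With c≡cos(β/2)=0.716098 and s≡sin(β/2)=0.697999, N=[6·6·2·24]^{1/2}=41.569219
The bounds max(0,m−m')=0 and min(l+m,l−m')=2 give 3 terms
  k=0: (−1)^1·41.5692/(12)·0.7161^5·0.6980^1 = -0.455312
  k=1: (−1)^2·41.5692/(4)·0.7161^3·0.6980^3 = +1.297762
  k=2: (−1)^3·41.5692/(12)·0.7161^1·0.6980^5 = -0.410997
d^3_{0,-1}(1.5452) = -0.455312 +1.297762 -0.410997 = +0.431453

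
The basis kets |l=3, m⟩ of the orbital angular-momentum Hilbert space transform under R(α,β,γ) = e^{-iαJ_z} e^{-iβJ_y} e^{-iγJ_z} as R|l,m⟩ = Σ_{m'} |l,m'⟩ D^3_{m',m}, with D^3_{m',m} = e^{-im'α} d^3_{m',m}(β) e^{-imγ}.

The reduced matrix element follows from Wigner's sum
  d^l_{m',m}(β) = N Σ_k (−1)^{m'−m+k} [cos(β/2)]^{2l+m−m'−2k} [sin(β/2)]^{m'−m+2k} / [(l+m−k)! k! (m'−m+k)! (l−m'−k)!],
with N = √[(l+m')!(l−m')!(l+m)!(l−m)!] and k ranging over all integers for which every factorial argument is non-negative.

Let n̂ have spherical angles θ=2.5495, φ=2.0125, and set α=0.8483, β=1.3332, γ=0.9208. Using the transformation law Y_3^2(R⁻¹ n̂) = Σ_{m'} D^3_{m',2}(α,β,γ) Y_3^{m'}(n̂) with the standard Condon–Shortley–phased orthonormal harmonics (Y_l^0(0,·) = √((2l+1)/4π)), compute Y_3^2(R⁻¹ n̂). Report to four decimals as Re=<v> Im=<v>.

Re=0.0142 Im=-0.0136

Need the full column D^3_{m',2} for m'=−3..3 at α=0.8483, β=1.3332, γ=0.9208.
cos(β/2)=0.785928, sin(β/2)=0.618317
d^3_{-3,2}: single k=5 term ⇒ +0.173987;  D = +0.132702+0.112524i
d^3_{-2,2}: k∈[4..5] ⇒ +0.451421 -0.055882 = +0.395540;  D = +0.391389-0.057152i
d^3_{-1,2}: k∈[3..4] ⇒ +0.725794 -0.224616 = +0.501178;  D = +0.273607-0.419903i
d^3_{0,2}: k∈[2..3] ⇒ +0.798943 -0.494507 = +0.304436;  D = -0.081438-0.293341i
d^3_{1,2}: k∈[1..2] ⇒ +0.586309 -0.725794 = -0.139485;  D = +0.125496+0.060884i
d^3_{2,2}: k∈[0..1] ⇒ +0.235667 -0.729332 = -0.493665;  D = +0.455345-0.190698i
d^3_{3,2}: single k=0 term ⇒ -0.454153;  D = +0.145398-0.430249i
Y_3^{m'}(θ=2.5495,φ=2.0125) and Σ D·Y over m':
  (+0.1327+0.1125i)·(+0.0703+0.0176i)  (+0.3914-0.0572i)·(+0.1676-0.2042i)  (+0.2736-0.4199i)·(-0.1883-0.3983i)  (-0.0814-0.2933i)·(-0.1371+0.0000i)  (+0.1255+0.0609i)·(+0.1883-0.3983i)  (+0.4553-0.1907i)·(+0.1676+0.2042i)  (+0.1454-0.4302i)·(-0.0703+0.0176i)
Y_3^2(R⁻¹ n̂) = +0.014163-0.013596i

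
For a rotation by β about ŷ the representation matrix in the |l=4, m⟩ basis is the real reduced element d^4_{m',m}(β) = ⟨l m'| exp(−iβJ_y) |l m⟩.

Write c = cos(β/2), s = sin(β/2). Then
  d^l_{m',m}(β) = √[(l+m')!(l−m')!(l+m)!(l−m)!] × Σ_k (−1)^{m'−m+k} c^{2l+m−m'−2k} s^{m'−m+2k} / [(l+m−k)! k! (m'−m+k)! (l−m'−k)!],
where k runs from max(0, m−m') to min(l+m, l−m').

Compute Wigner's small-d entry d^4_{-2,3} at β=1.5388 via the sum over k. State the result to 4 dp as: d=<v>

d^4_{-2,3}(β=1.5388) via Wigner's sum:
With c≡cos(β/2)=0.718328 and s≡sin(β/2)=0.695704, N=[2·720·5040·1]^{1/2}=2693.993318
k: max(0,(3)−(-2))=5 … min(4+(3),4−(-2))=6
  k=5: (−1)^0·2693.9933/(240)·0.7183^3·0.6957^5 = +0.678075
  k=6: (−1)^1·2693.9933/(720)·0.7183^1·0.6957^7 = -0.212012
d^4_{-2,3}(1.5388) = +0.678075 -0.212012 = +0.466063

d=0.4661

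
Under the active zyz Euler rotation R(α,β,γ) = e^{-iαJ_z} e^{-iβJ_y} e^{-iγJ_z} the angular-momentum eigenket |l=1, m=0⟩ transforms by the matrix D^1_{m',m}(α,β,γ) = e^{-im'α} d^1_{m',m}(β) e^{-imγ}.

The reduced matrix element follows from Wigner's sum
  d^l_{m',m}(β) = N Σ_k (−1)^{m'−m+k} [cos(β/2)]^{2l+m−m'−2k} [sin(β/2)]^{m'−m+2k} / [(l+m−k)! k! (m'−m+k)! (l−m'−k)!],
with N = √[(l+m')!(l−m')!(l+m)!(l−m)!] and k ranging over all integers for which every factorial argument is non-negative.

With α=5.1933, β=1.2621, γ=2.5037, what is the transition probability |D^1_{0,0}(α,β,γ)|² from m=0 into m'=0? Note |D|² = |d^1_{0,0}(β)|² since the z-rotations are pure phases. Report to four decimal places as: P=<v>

Split into d^1_{0,0}(β=1.2621) × two z-phases.
c=cos(1.2621/2)=0.807408, s=sin(1.2621/2)=0.589993; N=√[1·1·1·1]=1.000000
k: max(0,(0)−(0))=0 … min(1+(0),1−(0))=1
  k=0: (−1)^0·1.0000/(1)·0.8074^2·0.5900^0 = +0.651908
  k=1: (−1)^1·1.0000/(1)·0.8074^0·0.5900^2 = -0.348092
d^1_{0,0}(1.2621) = +0.651908 -0.348092 = +0.303817
|D^1_{0,0}|² = |d^1_{0,0}(β)|² = (+0.303817)² = 0.092305 (the z-rotation phases have unit modulus)

P=0.0923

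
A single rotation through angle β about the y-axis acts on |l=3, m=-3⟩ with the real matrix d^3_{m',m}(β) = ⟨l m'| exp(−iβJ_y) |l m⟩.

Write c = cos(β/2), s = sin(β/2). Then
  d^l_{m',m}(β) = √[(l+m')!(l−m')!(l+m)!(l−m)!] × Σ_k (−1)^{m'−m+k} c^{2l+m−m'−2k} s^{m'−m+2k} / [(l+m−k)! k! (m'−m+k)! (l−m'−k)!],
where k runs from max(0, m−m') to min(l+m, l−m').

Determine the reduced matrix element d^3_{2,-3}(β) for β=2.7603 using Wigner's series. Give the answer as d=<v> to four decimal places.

d^3_{2,-3}(β=2.7603) via Wigner's sum:
With c≡cos(β/2)=0.189494 and s≡sin(β/2)=0.981882, N=[120·1·1·720]^{1/2}=293.938769
The bounds max(0,m−m')=0 and min(l+m,l−m')=0 give 1 term
  k=0: (−1)^5·293.9388/(120)·0.1895^1·0.9819^5 = -0.423610
d^3_{2,-3}(2.7603) = -0.423610

d=-0.4236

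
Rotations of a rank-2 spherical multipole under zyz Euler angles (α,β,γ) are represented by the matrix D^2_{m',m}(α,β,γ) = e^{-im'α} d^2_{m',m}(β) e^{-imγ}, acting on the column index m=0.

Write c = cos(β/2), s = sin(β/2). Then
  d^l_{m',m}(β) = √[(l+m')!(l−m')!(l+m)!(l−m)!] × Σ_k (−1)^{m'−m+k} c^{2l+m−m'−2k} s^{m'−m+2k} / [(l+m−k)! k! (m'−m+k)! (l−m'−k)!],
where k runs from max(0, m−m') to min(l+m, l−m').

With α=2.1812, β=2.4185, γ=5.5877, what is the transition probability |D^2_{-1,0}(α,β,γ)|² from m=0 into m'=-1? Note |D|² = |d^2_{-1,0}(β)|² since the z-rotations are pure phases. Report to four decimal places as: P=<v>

P=0.3692

Split into d^2_{-1,0}(β=2.4185) × two z-phases.
Half-angle: c=0.353721, s=0.935351. N=√(1·6·2·2)=4.898979
k: max(0,(0)−(-1))=1 … min(2+(0),2−(-1))=2
  k=1: (−1)^0·4.8990/(2)·0.3537^3·0.9354^1 = +0.101399
  k=2: (−1)^1·4.8990/(2)·0.3537^1·0.9354^3 = -0.709023
d^2_{-1,0}(2.4185) = +0.101399 -0.709023 = -0.607624
|D^2_{-1,0}|² = |d^2_{-1,0}(β)|² = (-0.607624)² = 0.369207 (the z-rotation phases have unit modulus)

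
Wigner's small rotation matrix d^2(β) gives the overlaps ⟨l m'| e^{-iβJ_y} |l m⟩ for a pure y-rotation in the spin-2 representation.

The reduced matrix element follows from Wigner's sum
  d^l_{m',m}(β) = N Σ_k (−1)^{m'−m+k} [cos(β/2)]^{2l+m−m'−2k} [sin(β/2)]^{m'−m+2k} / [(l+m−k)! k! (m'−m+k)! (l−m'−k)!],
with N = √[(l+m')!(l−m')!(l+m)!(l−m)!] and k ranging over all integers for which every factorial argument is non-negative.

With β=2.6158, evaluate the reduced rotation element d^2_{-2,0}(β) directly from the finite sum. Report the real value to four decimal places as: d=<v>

d^2_{-2,0}(β=2.6158) via Wigner's sum:
c=cos(2.6158/2)=0.259878, s=sin(2.6158/2)=0.965641; N=√[1·24·2·2]=9.797959
The bounds max(0,m−m')=2 and min(l+m,l−m')=2 give 1 term
  k=2: (−1)^0·9.7980/(4)·0.2599^2·0.9656^2 = +0.154258
d^2_{-2,0}(2.6158) = +0.154258

d=0.1543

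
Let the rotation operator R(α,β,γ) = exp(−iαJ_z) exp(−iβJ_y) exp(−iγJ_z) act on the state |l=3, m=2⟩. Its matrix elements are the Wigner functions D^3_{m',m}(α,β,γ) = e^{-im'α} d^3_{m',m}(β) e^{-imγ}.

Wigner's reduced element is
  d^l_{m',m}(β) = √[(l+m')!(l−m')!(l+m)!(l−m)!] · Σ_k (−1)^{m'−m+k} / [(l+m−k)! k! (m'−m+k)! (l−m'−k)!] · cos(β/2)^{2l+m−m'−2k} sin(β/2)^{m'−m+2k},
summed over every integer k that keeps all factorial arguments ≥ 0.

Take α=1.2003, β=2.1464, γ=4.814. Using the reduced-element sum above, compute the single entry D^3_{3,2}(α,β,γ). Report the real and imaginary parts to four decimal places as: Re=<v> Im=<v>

D^3_{3,2}(1.2003,2.1464,4.814) = e^{-i·3·1.2003}·d^3_{3,2}(2.1464)·e^{-i·2·4.814}. Compute d first:
Half-angle: c=0.477315, s=0.878732. N=√(720·1·120·1)=293.938769
k: max(0,(2)−(3))=0 … min(3+(2),3−(3))=0
  k=0: (−1)^1·293.9388/(120)·0.4773^5·0.8787^1 = -0.053328
d^3_{3,2}(2.1464) = -0.053328
D = (-0.896360+0.443327i)·(-0.053328)·(-0.979421+0.201826i) = -0.042046+0.032803i

Re=-0.0420 Im=0.0328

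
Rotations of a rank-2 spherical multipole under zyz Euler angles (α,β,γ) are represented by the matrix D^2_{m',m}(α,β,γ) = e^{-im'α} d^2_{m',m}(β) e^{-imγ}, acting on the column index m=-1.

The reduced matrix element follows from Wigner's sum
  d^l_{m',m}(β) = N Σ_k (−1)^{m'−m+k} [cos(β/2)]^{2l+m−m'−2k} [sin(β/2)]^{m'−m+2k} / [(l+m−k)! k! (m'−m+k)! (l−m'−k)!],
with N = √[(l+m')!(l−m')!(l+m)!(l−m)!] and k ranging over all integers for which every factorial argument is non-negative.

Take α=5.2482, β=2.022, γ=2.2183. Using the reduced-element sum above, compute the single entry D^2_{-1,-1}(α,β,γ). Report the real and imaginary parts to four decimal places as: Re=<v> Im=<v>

Re=-0.1995 Im=-0.4888

Split into d^2_{-1,-1}(β=2.022) × two z-phases.
c=cos(2.022/2)=0.531014, s=sin(2.022/2)=0.847363; N=√[1·6·1·6]=6.000000
Admissible k: 0..1 (factorial args all ≥0)
  k=0: (−1)^0·6.0000/(6)·0.5310^4·0.8474^0 = +0.079510
  k=1: (−1)^1·6.0000/(2)·0.5310^2·0.8474^2 = -0.607396
d^2_{-1,-1}(2.022) = +0.079510 -0.607396 = -0.527886
Attach z-rotation phases: D = e^{-i(-1)(5.2482)}·(-0.527886)·e^{-i(-1)(2.2183)} = -0.199466-0.488750i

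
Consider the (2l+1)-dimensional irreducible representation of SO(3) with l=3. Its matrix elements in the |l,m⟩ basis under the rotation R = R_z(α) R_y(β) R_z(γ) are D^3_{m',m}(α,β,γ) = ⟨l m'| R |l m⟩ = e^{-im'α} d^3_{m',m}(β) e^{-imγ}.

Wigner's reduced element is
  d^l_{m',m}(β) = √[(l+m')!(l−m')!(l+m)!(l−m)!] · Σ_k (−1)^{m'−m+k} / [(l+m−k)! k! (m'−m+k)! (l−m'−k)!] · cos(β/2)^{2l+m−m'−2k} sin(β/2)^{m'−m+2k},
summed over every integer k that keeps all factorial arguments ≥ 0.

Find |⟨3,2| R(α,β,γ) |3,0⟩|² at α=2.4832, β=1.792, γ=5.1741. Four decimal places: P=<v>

D^3_{2,0}(2.4832,1.792,5.1741) = e^{-i·2·2.4832}·d^3_{2,0}(1.792)·e^{-i·0·5.1741}. Compute d first:
c=cos(1.792/2)=0.624738, s=sin(1.792/2)=0.780834; N=√[120·1·6·6]=65.726707
The bounds max(0,m−m')=0 and min(l+m,l−m')=1 give 2 terms
  k=0: (−1)^2·65.7267/(12)·0.6247^4·0.7808^2 = +0.508711
  k=1: (−1)^3·65.7267/(12)·0.6247^2·0.7808^4 = -0.794680
d^3_{2,0}(1.792) = +0.508711 -0.794680 = -0.285969
|D^3_{2,0}|² = |d^3_{2,0}(β)|² = (-0.285969)² = 0.081778 (the z-rotation phases have unit modulus)

P=0.0818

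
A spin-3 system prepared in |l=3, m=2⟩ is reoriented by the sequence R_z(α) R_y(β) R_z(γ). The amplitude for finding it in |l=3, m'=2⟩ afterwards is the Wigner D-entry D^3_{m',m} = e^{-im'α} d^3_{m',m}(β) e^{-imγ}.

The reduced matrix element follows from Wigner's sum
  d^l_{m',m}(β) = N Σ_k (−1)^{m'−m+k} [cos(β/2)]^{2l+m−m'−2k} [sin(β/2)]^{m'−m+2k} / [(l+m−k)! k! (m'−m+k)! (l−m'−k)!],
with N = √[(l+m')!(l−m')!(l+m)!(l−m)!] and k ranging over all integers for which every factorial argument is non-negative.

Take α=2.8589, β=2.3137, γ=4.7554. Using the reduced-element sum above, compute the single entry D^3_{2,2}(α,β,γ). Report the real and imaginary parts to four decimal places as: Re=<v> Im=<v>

Re=0.0936 Im=0.0486

Split into d^3_{2,2}(β=2.3137) × two z-phases.
c=cos(2.3137/2)=0.402225, s=sin(2.3137/2)=0.915541; N=√[120·1·120·1]=120.000000
The bounds max(0,m−m')=0 and min(l+m,l−m')=1 give 2 terms
  k=0: (−1)^0·120.0000/(120)·0.4022^6·0.9155^0 = +0.004235
  k=1: (−1)^1·120.0000/(24)·0.4022^4·0.9155^2 = -0.109699
d^3_{2,2}(2.3137) = +0.004235 -0.109699 = -0.105465
D = (+0.844382+0.535741i)·(-0.105465)·(-0.996302+0.085916i) = +0.093578+0.048642i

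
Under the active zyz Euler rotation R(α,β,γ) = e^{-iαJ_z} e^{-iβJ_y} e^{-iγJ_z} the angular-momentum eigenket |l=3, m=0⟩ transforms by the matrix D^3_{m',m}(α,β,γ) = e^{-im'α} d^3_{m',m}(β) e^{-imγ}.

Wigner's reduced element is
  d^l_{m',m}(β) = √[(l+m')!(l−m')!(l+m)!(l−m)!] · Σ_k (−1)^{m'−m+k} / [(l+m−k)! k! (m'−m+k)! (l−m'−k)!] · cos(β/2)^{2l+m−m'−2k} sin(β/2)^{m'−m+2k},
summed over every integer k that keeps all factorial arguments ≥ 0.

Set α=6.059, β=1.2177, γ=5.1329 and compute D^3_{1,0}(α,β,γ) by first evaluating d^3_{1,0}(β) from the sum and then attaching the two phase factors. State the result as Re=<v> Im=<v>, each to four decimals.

Split into d^3_{1,0}(β=1.2177) × two z-phases.
With c≡cos(β/2)=0.820306 and s≡sin(β/2)=0.571924, N=[24·2·6·6]^{1/2}=41.569219
The bounds max(0,m−m')=0 and min(l+m,l−m')=2 give 3 terms
  k=0: (−1)^1·41.5692/(12)·0.8203^5·0.5719^1 = -0.735884
  k=1: (−1)^2·41.5692/(4)·0.8203^3·0.5719^3 = +1.073139
  k=2: (−1)^3·41.5692/(12)·0.8203^1·0.5719^5 = -0.173884
d^3_{1,0}(1.2177) = -0.735884 +1.073139 -0.173884 = +0.163371
Attach z-rotation phases: D = e^{-i(1)(6.059)}·(+0.163371)·e^{-i(0)(5.1329)} = +0.159283+0.036319i

Re=0.1593 Im=0.0363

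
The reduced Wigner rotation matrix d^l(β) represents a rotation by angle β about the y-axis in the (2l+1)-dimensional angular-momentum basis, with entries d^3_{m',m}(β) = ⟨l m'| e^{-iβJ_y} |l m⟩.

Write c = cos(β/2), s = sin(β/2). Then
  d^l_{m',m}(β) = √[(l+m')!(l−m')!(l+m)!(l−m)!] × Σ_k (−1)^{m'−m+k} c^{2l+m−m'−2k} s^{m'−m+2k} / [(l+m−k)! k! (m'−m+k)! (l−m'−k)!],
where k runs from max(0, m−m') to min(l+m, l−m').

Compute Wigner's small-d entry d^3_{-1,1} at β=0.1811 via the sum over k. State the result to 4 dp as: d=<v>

d^3_{-1,1}(β=0.1811) via Wigner's sum:
c=cos(0.1811/2)=0.995903, s=sin(0.1811/2)=0.090426; N=√[2·24·24·2]=48.000000
Admissible k: 2..4 (factorial args all ≥0)
  k=2: (−1)^0·48.0000/(8)·0.9959^4·0.0904^2 = +0.048262
  k=3: (−1)^1·48.0000/(6)·0.9959^2·0.0904^4 = -0.000531
  k=4: (−1)^2·48.0000/(48)·0.9959^0·0.0904^6 = +0.000001
d^3_{-1,1}(0.1811) = +0.048262 -0.000531 +0.000001 = +0.047732

d=0.0477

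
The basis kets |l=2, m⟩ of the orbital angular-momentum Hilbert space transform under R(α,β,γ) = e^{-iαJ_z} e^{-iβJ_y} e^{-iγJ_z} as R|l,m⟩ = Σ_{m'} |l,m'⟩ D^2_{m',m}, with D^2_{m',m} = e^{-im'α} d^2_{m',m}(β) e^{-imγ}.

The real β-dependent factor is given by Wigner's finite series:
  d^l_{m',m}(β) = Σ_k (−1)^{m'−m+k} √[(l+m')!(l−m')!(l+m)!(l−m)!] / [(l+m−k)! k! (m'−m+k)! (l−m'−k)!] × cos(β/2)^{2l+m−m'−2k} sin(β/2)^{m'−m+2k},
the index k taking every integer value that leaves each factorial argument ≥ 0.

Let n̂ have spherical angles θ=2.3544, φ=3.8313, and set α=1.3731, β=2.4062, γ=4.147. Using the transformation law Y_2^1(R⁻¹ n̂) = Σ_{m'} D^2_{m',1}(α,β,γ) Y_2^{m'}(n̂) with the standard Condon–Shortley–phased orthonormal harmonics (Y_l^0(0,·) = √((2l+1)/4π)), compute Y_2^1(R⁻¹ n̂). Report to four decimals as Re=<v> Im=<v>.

Re=0.1017 Im=-0.0603

Need the full column D^2_{m',1} for m'=−2..2 at α=1.3731, β=2.4062, γ=4.147.
cos(β/2)=0.359467, sin(β/2)=0.933158
d^2_{-2,1}: single k=3 term ⇒ +0.584190;  D = +0.098833-0.575769i
d^2_{-1,1}: k∈[2..3] ⇒ +0.337558 -0.758264 = -0.420706;  D = +0.392586+0.151228i
d^2_{0,1}: k∈[1..2] ⇒ +0.106171 -0.715484 = -0.609312;  D = +0.326436-0.514491i
d^2_{1,1}: k∈[0..1] ⇒ +0.016697 -0.337558 = -0.320862;  D = -0.231889-0.221765i
d^2_{2,1}: single k=0 term ⇒ -0.086688;  D = -0.071053+0.049662i
Y_2^{m'}(θ=2.3544,φ=3.8313) and Σ D·Y over m':
  (+0.0988-0.5758i)·(+0.0369-0.1903i)  (+0.3926+0.1512i)·(+0.2980-0.2458i)  (+0.3264-0.5145i)·(+0.1560+0.0000i)  (-0.2319-0.2218i)·(-0.2980-0.2458i)  (-0.0711+0.0497i)·(+0.0369+0.1903i)
Y_2^1(R⁻¹ n̂) = +0.101679-0.060337i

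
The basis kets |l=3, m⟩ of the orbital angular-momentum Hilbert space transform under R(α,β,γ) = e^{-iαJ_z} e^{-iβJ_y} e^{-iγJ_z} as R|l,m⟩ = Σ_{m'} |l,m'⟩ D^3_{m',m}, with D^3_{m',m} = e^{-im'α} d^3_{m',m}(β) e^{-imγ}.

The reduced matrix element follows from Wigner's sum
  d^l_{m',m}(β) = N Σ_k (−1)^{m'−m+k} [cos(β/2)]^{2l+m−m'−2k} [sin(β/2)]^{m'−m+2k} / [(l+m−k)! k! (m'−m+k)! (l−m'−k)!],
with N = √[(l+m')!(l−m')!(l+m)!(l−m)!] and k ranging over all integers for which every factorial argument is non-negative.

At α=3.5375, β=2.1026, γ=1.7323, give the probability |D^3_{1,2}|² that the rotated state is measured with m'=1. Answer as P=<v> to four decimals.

First d^3_{1,2}(β=2.1026), then the phase factors e^{-i(1)α} and e^{-i(2)γ}:
With c≡cos(β/2)=0.496443 and s≡sin(β/2)=0.868069, N=[24·2·120·1]^{1/2}=75.894664
Admissible k: 1..2 (factorial args all ≥0)
  k=1: (−1)^0·75.8947/(24)·0.4964^5·0.8681^1 = +0.082775
  k=2: (−1)^1·75.8947/(12)·0.4964^3·0.8681^3 = -0.506176
d^3_{1,2}(2.1026) = +0.082775 -0.506176 = -0.423400
|D^3_{1,2}|² = |d^3_{1,2}(β)|² = (-0.423400)² = 0.179268 (the z-rotation phases have unit modulus)

P=0.1793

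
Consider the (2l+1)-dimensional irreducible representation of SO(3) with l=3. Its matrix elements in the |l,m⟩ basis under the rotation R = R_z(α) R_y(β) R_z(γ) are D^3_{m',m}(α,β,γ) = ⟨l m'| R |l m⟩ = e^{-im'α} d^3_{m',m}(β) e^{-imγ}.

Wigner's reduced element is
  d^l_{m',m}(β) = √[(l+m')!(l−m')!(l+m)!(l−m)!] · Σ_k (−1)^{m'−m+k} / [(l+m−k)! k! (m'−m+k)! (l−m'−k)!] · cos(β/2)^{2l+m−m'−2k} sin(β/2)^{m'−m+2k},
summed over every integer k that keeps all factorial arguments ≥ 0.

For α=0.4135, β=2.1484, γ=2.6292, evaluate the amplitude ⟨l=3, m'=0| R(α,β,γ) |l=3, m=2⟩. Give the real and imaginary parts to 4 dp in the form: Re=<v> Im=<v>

D^3_{0,2}(0.4135,2.1484,2.6292) = e^{-i·0·0.4135}·d^3_{0,2}(2.1484)·e^{-i·2·2.6292}. Compute d first:
c=cos(2.1484/2)=0.476436, s=sin(2.1484/2)=0.879209; N=√[6·6·120·1]=65.726707
Admissible k: 2..3 (factorial args all ≥0)
  k=2: (−1)^0·65.7267/(12)·0.4764^4·0.8792^2 = +0.218154
  k=3: (−1)^1·65.7267/(12)·0.4764^2·0.8792^4 = -0.742914
d^3_{0,2}(2.1484) = +0.218154 -0.742914 = -0.524760
Attach z-rotation phases: D = e^{-i(0)(0.4135)}·(-0.524760)·e^{-i(2)(2.6292)} = -0.272499-0.448461i

Re=-0.2725 Im=-0.4485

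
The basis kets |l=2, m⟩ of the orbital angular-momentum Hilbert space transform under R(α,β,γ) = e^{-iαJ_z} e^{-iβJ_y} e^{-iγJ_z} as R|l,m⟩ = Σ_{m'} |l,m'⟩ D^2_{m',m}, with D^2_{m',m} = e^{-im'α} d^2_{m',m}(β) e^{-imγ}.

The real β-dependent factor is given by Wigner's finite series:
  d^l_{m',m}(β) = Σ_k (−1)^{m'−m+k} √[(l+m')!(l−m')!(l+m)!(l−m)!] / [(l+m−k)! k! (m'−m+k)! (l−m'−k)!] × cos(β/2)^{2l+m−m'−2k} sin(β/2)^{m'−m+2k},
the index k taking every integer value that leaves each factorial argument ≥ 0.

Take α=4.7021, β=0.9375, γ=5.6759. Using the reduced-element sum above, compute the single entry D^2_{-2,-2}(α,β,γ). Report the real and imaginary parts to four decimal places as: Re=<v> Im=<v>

Split into d^2_{-2,-2}(β=0.9375) × two z-phases.
Half-angle: c=0.892134, s=0.451771. N=√(1·24·1·24)=24.000000
k∈{0} keeps every argument non-negative
  k=0: (−1)^0·24.0000/(24)·0.8921^4·0.4518^0 = +0.633461
d^2_{-2,-2}(0.9375) = +0.633461
D = (-0.999788+0.020577i)·(+0.633461)·(+0.348739-0.937220i) = -0.208650+0.598112i

Re=-0.2086 Im=0.5981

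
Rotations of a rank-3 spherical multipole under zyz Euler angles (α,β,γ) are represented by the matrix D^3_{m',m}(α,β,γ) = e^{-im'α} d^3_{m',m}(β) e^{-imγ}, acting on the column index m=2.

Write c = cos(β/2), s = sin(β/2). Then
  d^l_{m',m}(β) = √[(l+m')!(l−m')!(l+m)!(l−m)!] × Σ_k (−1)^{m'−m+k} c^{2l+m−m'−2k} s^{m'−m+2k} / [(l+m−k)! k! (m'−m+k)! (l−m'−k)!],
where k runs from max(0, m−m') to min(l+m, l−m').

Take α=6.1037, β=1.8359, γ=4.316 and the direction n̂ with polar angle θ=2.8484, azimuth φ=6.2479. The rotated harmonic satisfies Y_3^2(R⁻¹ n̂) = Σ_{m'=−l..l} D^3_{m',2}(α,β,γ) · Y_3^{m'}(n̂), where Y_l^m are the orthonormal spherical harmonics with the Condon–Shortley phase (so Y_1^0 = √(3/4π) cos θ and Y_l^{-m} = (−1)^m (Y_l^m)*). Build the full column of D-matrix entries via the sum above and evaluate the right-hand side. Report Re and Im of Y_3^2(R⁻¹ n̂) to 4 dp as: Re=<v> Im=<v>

Re=-0.2447 Im=-0.3024

Need the full column D^3_{m',2} for m'=−3..3 at α=6.1037, β=1.8359, γ=4.316.
cos(β/2)=0.607450, sin(β/2)=0.794358
d^3_{-3,2}: single k=5 term ⇒ +0.470617;  D = -0.455479-0.118402i
d^3_{-2,2}: k∈[4..5] ⇒ +0.734609 -0.251245 = +0.483363;  D = -0.438590-0.203171i
d^3_{-1,2}: k∈[3..4] ⇒ +0.710575 -0.607564 = +0.103012;  D = -0.084239-0.059290i
d^3_{0,2}: k∈[2..3] ⇒ +0.470582 -0.804723 = -0.334142;  D = +0.234524+0.238011i
d^3_{1,2}: k∈[1..2] ⇒ +0.207763 -0.710575 = -0.502812;  D = +0.283300+0.415405i
d^3_{2,2}: k∈[0..1] ⇒ +0.050242 -0.429580 = -0.379339;  D = +0.154349+0.346517i
d^3_{3,2}: single k=0 term ⇒ -0.160933;  D = +0.038186+0.156337i
Y_3^{m'}(θ=2.8484,φ=6.2479) and Σ D·Y over m':
  (-0.4555-0.1184i)·(+0.0100+0.0011i)  (-0.4386-0.2032i)·(-0.0815-0.0058i)  (-0.0842-0.0593i)·(+0.3344+0.0118i)  (+0.2345+0.2380i)·(-0.5653+0.0000i)  (+0.2833+0.4154i)·(-0.3344+0.0118i)  (+0.1543+0.3465i)·(-0.0815+0.0058i)  (+0.0382+0.1563i)·(-0.0100+0.0011i)
Y_3^2(R⁻¹ n̂) = -0.244665-0.302397i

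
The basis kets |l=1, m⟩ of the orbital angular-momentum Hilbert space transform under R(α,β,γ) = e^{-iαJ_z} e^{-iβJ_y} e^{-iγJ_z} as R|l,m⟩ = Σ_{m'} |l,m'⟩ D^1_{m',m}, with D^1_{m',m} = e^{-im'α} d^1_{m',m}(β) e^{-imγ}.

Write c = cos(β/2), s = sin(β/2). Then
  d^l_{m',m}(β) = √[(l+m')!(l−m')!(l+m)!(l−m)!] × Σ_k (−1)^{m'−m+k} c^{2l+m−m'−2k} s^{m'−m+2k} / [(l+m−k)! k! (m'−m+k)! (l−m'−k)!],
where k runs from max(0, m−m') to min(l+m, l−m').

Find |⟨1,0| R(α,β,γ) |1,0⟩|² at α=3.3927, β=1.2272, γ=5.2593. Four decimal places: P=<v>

P=0.1135

Split into d^1_{0,0}(β=1.2272) × two z-phases.
c=cos(1.2272/2)=0.817580, s=sin(1.2272/2)=0.575814; N=√[1·1·1·1]=1.000000
The bounds max(0,m−m')=0 and min(l+m,l−m')=1 give 2 terms
  k=0: (−1)^0·1.0000/(1)·0.8176^2·0.5758^0 = +0.668438
  k=1: (−1)^1·1.0000/(1)·0.8176^0·0.5758^2 = -0.331562
d^1_{0,0}(1.2272) = +0.668438 -0.331562 = +0.336875
|D^1_{0,0}|² = |d^1_{0,0}(β)|² = (+0.336875)² = 0.113485 (the z-rotation phases have unit modulus)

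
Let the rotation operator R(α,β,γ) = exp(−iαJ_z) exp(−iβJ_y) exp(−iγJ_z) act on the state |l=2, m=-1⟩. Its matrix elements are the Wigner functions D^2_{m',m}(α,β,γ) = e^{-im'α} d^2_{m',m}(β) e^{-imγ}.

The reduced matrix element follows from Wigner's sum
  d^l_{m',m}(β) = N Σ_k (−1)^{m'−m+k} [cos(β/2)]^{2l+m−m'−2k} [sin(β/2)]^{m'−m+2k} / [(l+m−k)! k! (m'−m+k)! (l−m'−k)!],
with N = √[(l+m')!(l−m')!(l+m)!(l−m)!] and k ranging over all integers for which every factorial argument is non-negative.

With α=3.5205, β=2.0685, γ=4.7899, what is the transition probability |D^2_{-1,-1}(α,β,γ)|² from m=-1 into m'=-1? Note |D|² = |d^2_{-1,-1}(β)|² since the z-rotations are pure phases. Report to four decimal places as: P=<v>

First d^2_{-1,-1}(β=2.0685), then the phase factors e^{-i(-1)α} and e^{-i(-1)γ}:
Half-angle: c=0.511171, s=0.859479. N=√(1·6·1·6)=6.000000
Admissible k: 0..1 (factorial args all ≥0)
  k=0: (−1)^0·6.0000/(6)·0.5112^4·0.8595^0 = +0.068275
  k=1: (−1)^1·6.0000/(2)·0.5112^2·0.8595^2 = -0.579060
d^2_{-1,-1}(2.0685) = +0.068275 -0.579060 = -0.510785
|D^2_{-1,-1}|² = |d^2_{-1,-1}(β)|² = (-0.510785)² = 0.260901 (the z-rotation phases have unit modulus)

P=0.2609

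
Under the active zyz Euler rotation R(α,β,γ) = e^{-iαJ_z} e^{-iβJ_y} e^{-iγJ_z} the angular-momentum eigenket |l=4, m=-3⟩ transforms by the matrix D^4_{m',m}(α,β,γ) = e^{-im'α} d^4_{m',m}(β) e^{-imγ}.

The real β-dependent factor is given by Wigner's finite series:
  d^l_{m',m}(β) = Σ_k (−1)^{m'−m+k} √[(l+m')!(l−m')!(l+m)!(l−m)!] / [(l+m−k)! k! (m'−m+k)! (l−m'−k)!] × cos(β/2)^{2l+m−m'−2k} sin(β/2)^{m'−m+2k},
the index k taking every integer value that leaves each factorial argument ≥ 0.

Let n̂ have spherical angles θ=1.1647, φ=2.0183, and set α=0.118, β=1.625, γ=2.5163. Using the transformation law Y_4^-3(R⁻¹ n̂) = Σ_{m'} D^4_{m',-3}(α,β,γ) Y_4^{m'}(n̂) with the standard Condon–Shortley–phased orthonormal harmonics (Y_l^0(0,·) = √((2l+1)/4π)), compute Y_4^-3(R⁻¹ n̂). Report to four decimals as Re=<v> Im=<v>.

Need the full column D^4_{m',-3} for m'=−4..4 at α=0.118, β=1.625, γ=2.5163.
cos(β/2)=0.687686, sin(β/2)=0.726009
d^4_{-4,-3}: single k=1 term ⇒ +0.149354;  D = -0.024814+0.147278i
d^4_{-3,-3}: k∈[0..1] ⇒ +0.050017 -0.390230 = -0.340213;  D = +0.016636-0.339806i
d^4_{-2,-3}: k∈[0..1] ⇒ -0.197576 +0.660633 = +0.463056;  D = +0.031963+0.461952i
d^4_{-1,-3}: k∈[0..1] ⇒ +0.442480 -0.821951 = -0.379471;  D = -0.070579-0.372850i
d^4_{0,-3}: k∈[0..1] ⇒ -0.696368 +0.776145 = +0.079777;  D = +0.023963+0.076093i
d^4_{1,-3}: k∈[0..1] ⇒ +0.821951 -0.549669 = +0.272282;  D = +0.111792+0.248275i
d^4_{2,-3}: k∈[0..1] ⇒ -0.736316 +0.273556 = -0.462759;  D = -0.238350-0.396655i
d^4_{3,-3}: k∈[0..1] ⇒ +0.484762 -0.077185 = +0.407577;  D = +0.249596+0.322212i
d^4_{4,-3}: single k=0 term ⇒ -0.206789;  D = -0.145001-0.147433i
Y_4^{m'}(θ=1.1647,φ=2.0183) and Σ D·Y over m':
  (-0.0248+0.1473i)·(-0.0685-0.3077i)  (+0.0166-0.3398i)·(+0.3734+0.0868i)  (+0.0320+0.4620i)·(-0.0163+0.0203i)  (-0.0706-0.3728i)·(+0.1417+0.2953i)  (+0.0240+0.0761i)·(-0.0877+0.0000i)  (+0.1118+0.2483i)·(-0.1417+0.2953i)  (-0.2384-0.3967i)·(-0.0163-0.0203i)  (+0.2496+0.3222i)·(-0.3734+0.0868i)  (-0.1450-0.1474i)·(-0.0685+0.3077i)
Y_4^-3(R⁻¹ n̂) = +0.011587-0.339168i

Re=0.0116 Im=-0.3392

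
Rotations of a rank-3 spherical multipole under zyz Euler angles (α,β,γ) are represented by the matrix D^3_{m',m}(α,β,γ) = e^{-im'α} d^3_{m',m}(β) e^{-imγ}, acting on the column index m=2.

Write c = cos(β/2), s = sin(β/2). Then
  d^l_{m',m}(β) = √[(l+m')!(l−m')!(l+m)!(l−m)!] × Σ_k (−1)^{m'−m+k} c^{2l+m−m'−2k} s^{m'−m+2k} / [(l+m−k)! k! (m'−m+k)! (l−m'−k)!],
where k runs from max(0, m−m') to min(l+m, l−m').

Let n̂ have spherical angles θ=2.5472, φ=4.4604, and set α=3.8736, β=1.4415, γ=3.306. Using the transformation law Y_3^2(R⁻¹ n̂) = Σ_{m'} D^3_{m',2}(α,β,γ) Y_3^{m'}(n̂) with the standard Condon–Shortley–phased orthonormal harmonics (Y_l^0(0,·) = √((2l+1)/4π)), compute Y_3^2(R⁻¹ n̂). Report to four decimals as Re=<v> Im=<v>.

Re=0.2985 Im=0.1081

Need the full column D^3_{m',2} for m'=−3..3 at α=3.8736, β=1.4415, γ=3.306.
cos(β/2)=0.751311, sin(β/2)=0.659948
d^3_{-3,2}: single k=5 term ⇒ +0.230380;  D = +0.067292-0.220333i
d^3_{-2,2}: k∈[4..5] ⇒ +0.535364 -0.082615 = +0.452749;  D = +0.191038+0.410471i
d^3_{-1,2}: k∈[3..4] ⇒ +0.770937 -0.297420 = +0.473518;  D = -0.435548-0.185788i
d^3_{0,2}: k∈[2..3] ⇒ +0.760080 -0.586462 = +0.173618;  D = +0.164317-0.056065i
d^3_{1,2}: k∈[1..2] ⇒ +0.499584 -0.770937 = -0.271353;  D = +0.132462-0.236825i
d^3_{2,2}: k∈[0..1] ⇒ +0.179853 -0.693855 = -0.514002;  D = +0.113190+0.501384i
d^3_{3,2}: single k=0 term ⇒ -0.386976;  D = -0.315679-0.223824i
Y_3^{m'}(θ=2.5472,φ=4.4604) and Σ D·Y over m':
  (+0.0673-0.2203i)·(+0.0503-0.0533i)  (+0.1910+0.4105i)·(+0.2325+0.1282i)  (-0.4355-0.1858i)·(-0.1097+0.4262i)  (+0.1643-0.0561i)·(-0.1336+0.0000i)  (+0.1325-0.2368i)·(+0.1097+0.4262i)  (+0.1132+0.5014i)·(+0.2325-0.1282i)  (-0.3157-0.2238i)·(-0.0503-0.0533i)
Y_3^2(R⁻¹ n̂) = +0.298492+0.108121i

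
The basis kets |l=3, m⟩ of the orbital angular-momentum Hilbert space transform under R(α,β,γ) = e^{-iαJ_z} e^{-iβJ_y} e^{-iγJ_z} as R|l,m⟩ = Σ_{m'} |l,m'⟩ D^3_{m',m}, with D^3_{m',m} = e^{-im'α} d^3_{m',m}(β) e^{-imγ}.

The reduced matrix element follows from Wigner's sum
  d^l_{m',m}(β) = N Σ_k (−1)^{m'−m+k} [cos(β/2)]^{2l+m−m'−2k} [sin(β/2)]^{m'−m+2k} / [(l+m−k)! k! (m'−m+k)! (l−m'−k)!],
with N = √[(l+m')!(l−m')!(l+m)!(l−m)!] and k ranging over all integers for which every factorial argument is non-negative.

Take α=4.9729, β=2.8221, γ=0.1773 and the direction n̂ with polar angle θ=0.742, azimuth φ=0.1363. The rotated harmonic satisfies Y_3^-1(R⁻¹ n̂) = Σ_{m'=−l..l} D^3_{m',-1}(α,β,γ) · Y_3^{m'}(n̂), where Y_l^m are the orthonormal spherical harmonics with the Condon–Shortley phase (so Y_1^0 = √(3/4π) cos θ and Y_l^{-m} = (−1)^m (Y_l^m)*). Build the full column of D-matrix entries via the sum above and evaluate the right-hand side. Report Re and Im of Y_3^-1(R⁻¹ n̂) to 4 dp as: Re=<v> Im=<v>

Need the full column D^3_{m',-1} for m'=−3..3 at α=4.9729, β=2.8221, γ=0.1773.
cos(β/2)=0.159068, sin(β/2)=0.987268
d^3_{-3,-1}: single k=2 term ⇒ +0.002417;  D = -0.001978+0.001388i
d^3_{-2,-1}: k∈[1..2] ⇒ +0.000318 -0.024495 = -0.024177;  D = +0.018518+0.015544i
d^3_{-1,-1}: k∈[0..2] ⇒ +0.000016 -0.004992 +0.144230 = +0.139254;  D = +0.059038-0.126120i
d^3_{0,-1}: k∈[0..2] ⇒ -0.000348 +0.040250 -0.516830 = -0.476928;  D = -0.469452-0.084117i
d^3_{1,-1}: k∈[0..2] ⇒ +0.003744 -0.192307 +0.925997 = +0.737434;  D = +0.061292+0.734883i
d^3_{2,-1}: k∈[0..1] ⇒ -0.024495 +0.471799 = +0.447304;  D = -0.421139+0.150738i
d^3_{3,-1}: single k=0 term ⇒ +0.093100;  D = -0.052893-0.076616i
Y_3^{m'}(θ=0.742,φ=0.1363) and Σ D·Y over m':
  (-0.0020+0.0014i)·(+0.1181-0.0512i)  (+0.0185+0.0155i)·(+0.3313-0.0926i)  (+0.0590-0.1261i)·(+0.3714-0.0509i)  (-0.4695-0.0841i)·(-0.0779+0.0000i)  (+0.0613+0.7349i)·(-0.3714-0.0509i)  (-0.4211+0.1507i)·(+0.3313+0.0926i)  (-0.0529-0.0766i)·(-0.1181-0.0512i)
Y_3^-1(R⁻¹ n̂) = -0.076993-0.292995i

Re=-0.0770 Im=-0.2930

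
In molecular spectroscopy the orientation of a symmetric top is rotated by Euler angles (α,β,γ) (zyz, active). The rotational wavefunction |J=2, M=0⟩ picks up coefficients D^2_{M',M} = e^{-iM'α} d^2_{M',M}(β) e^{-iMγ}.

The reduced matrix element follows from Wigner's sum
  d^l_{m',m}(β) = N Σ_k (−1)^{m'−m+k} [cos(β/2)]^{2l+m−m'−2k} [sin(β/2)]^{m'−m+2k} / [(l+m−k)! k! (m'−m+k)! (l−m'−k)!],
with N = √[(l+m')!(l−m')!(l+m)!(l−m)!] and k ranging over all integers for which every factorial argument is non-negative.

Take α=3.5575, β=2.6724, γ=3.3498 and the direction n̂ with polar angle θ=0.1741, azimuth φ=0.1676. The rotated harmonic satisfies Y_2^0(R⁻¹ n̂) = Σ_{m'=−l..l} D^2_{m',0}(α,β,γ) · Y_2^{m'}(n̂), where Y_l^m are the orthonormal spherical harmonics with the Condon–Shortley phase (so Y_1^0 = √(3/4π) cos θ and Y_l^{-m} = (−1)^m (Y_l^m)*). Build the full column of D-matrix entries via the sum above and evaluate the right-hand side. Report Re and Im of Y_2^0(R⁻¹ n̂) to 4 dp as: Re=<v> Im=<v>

Re=0.5464 Im=0.0000

Need the full column D^2_{m',0} for m'=−2..2 at α=3.5575, β=2.6724, γ=3.3498.
cos(β/2)=0.232450, sin(β/2)=0.972608
d^2_{-2,0}: single k=2 term ⇒ +0.125202;  D = +0.084328+0.092544i
d^2_{-1,0}: k∈[1..2] ⇒ +0.029923 -0.523865 = -0.493942;  D = +0.451834+0.199563i
d^2_{0,0}: k∈[0..2] ⇒ +0.002920 -0.204454 +0.894853 = +0.693318;  D = +0.693318+0.000000i
d^2_{1,0}: k∈[0..1] ⇒ -0.029923 +0.523865 = +0.493942;  D = -0.451834+0.199563i
d^2_{2,0}: single k=0 term ⇒ +0.125202;  D = +0.084328-0.092544i
Y_2^{m'}(θ=0.1741,φ=0.1676) and Σ D·Y over m':
  (+0.0843+0.0925i)·(+0.0109-0.0038i)  (+0.4518+0.1996i)·(+0.1300-0.0220i)  (+0.6933+0.0000i)·(+0.6024+0.0000i)  (-0.4518+0.1996i)·(-0.1300-0.0220i)  (+0.0843-0.0925i)·(+0.0109+0.0038i)
Y_2^0(R⁻¹ n̂) = +0.546411-0.000000i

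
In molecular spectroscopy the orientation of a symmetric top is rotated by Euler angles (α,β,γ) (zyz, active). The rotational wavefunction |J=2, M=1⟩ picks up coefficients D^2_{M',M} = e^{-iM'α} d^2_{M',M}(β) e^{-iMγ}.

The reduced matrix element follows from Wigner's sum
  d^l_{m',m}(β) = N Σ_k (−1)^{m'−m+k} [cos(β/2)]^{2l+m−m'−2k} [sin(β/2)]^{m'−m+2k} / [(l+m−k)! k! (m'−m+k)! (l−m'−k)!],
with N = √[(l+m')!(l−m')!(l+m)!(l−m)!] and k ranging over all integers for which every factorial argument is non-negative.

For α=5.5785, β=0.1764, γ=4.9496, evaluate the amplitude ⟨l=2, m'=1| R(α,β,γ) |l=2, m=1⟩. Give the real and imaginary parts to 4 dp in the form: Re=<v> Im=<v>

Split into d^2_{1,1}(β=0.1764) × two z-phases.
Half-angle: c=0.996113, s=0.088086. N=√(6·1·6·1)=6.000000
k∈{0,1} keeps every argument non-negative
  k=0: (−1)^0·6.0000/(6)·0.9961^4·0.0881^0 = +0.984542
  k=1: (−1)^1·6.0000/(2)·0.9961^2·0.0881^2 = -0.023097
d^2_{1,1}(0.1764) = +0.984542 -0.023097 = +0.961445
Attach z-rotation phases: D = e^{-i(1)(5.5785)}·(+0.961445)·e^{-i(1)(4.9496)} = -0.433259+0.858291i

Re=-0.4333 Im=0.8583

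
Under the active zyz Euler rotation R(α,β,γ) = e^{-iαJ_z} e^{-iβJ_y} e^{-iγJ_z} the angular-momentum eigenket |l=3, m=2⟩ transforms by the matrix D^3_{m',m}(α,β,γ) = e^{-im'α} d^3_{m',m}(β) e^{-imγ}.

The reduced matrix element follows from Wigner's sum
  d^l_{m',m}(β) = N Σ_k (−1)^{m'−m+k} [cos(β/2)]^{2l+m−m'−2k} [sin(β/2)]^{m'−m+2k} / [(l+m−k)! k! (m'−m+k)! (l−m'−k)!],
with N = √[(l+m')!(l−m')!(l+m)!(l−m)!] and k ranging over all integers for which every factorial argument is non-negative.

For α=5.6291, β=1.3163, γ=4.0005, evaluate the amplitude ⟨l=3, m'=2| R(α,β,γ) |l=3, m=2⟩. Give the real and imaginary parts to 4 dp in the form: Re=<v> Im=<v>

Re=-0.4472 Im=0.1942

First d^3_{2,2}(β=1.3163), then the phase factors e^{-i(2)α} and e^{-i(2)γ}:
c=cos(1.3163/2)=0.791125, s=sin(1.3163/2)=0.611654; N=√[120·1·120·1]=120.000000
The bounds max(0,m−m')=0 and min(l+m,l−m')=1 give 2 terms
  k=0: (−1)^0·120.0000/(120)·0.7911^6·0.6117^0 = +0.245172
  k=1: (−1)^1·120.0000/(24)·0.7911^4·0.6117^2 = -0.732762
d^3_{2,2}(1.3163) = +0.245172 -0.732762 = -0.487590
Attach z-rotation phases: D = e^{-i(2)(5.6291)}·(-0.487590)·e^{-i(2)(4.0005)} = -0.447248+0.194199i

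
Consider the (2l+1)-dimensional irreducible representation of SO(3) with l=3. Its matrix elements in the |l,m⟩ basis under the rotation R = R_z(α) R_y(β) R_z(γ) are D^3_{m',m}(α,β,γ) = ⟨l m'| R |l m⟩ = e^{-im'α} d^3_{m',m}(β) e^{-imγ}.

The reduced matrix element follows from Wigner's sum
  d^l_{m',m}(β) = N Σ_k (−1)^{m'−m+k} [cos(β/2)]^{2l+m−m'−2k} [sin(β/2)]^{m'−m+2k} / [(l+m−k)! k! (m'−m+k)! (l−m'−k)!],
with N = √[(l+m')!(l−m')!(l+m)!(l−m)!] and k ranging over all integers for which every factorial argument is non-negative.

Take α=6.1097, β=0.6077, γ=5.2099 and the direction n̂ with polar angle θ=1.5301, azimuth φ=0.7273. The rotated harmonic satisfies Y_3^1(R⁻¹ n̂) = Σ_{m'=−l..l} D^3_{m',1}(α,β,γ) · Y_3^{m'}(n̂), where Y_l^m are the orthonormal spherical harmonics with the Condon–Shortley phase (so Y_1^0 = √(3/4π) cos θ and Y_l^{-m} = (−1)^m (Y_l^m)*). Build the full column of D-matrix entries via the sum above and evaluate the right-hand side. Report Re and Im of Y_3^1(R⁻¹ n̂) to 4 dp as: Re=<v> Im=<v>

Re=-0.0366 Im=0.0643

Need the full column D^3_{m',1} for m'=−3..3 at α=6.1097, β=0.6077, γ=5.2099.
cos(β/2)=0.954192, sin(β/2)=0.299196
d^3_{-3,1}: single k=4 term ⇒ +0.028258;  D = +0.024049+0.014838i
d^3_{-2,1}: k∈[3..4] ⇒ +0.147165 -0.007235 = +0.139930;  D = +0.104616+0.092930i
d^3_{-1,1}: k∈[2..4] ⇒ +0.445252 -0.058369 +0.000717 = +0.387600;  D = +0.240996+0.303569i
d^3_{0,1}: k∈[1..3] ⇒ +0.819831 -0.241817 +0.007925 = +0.585940;  D = +0.279634+0.514908i
d^3_{1,1}: k∈[0..2] ⇒ +0.754768 -0.593669 +0.043777 = +0.204877;  D = +0.065230+0.194215i
d^3_{2,1}: k∈[0..1] ⇒ -0.748400 +0.147165 = -0.601235;  D = -0.090169-0.594435i
d^3_{3,1}: single k=0 term ⇒ +0.287409;  D = -0.006594+0.287333i
Y_3^{m'}(θ=1.5301,φ=0.7273) and Σ D·Y over m':
  (+0.0240+0.0148i)·(-0.2388-0.3409i)  (+0.1046+0.0929i)·(+0.0048-0.0412i)  (+0.2410+0.3036i)·(-0.2392+0.2129i)  (+0.2796+0.5149i)·(-0.0454+0.0000i)  (+0.0652+0.1942i)·(+0.2392+0.2129i)  (-0.0902-0.5944i)·(+0.0048+0.0412i)  (-0.0066+0.2873i)·(+0.2388-0.3409i)
Y_3^1(R⁻¹ n̂) = -0.036639+0.064329i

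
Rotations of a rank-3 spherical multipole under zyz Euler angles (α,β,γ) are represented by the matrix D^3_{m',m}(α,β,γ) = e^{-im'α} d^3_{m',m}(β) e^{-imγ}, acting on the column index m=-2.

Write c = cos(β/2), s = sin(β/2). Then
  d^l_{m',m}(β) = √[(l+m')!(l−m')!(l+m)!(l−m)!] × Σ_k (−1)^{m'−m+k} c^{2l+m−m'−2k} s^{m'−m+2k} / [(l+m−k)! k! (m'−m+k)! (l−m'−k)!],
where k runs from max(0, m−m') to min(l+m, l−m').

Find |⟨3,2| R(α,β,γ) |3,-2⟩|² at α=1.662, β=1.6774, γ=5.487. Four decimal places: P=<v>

D^3_{2,-2}(1.662,1.6774,5.487) = e^{-i·2·1.662}·d^3_{2,-2}(1.6774)·e^{-i·-2·5.487}. Compute d first:
c=cos(1.6774/2)=0.668430, s=sin(1.6774/2)=0.743775; N=√[120·1·1·120]=120.000000
k: max(0,(-2)−(2))=0 … min(3+(-2),3−(2))=1
  k=0: (−1)^4·120.0000/(24)·0.6684^2·0.7438^4 = +0.683672
  k=1: (−1)^5·120.0000/(120)·0.6684^0·0.7438^6 = -0.169297
d^3_{2,-2}(1.6774) = +0.683672 -0.169297 = +0.514376
|D^3_{2,-2}|² = |d^3_{2,-2}(β)|² = (+0.514376)² = 0.264582 (the z-rotation phases have unit modulus)

P=0.2646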